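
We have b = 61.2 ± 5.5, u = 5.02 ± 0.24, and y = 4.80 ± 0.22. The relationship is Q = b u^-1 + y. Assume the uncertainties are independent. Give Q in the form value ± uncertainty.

17.0 ± 1.26

Let p = b·u^-1 = 12.2. δp/p = √((1·δb/b)² + (-1·δu/u)²) = √(0.00808 + 0.00229) = 0.102, so δp = 1.24.
Q = p + y: δQ = √(δp² + δy²) = √(1.54 + 0.0484) = 1.26
Q = 17.0.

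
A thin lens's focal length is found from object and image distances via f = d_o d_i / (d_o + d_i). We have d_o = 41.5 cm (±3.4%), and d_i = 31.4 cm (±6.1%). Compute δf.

∂f/∂d_o = (d_i/(d_o+d_i))² = 0.186;  ∂f/∂d_i = (d_o/(d_o+d_i))² = 0.324
δf = √((∂f/∂d_o · δd_o)² + (∂f/∂d_i · δd_i)²) = √(0.0685 + 0.385) = 0.674 cm

0.674 cm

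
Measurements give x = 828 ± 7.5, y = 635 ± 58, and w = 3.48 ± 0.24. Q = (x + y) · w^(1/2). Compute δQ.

Let u = x + y = 1460. δu = √(δx² + δy²) = √(56.2 + 3360) = 58.5, so δu/u = 0.0400.
Q is then a monomial in u, w:
δQ/Q = √((δu/u)² + (½·δw/w)²) = √(0.00160 + 0.00119) = 0.0528
Q = 2730, so δQ = 0.0528 × 2730 = 144.

144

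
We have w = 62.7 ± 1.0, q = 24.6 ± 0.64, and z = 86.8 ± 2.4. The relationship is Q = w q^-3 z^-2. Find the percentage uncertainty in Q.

Each factor contributes (exponent × relative error)² to (δQ/Q)²:
  (1·δw/w)² = (1×0.0159)² = 0.000254;  (-3·δq/q)² = (-3×0.0260)² = 0.00609;  (-2·δz/z)² = (-2×0.0276)² = 0.00306
δQ/Q = √(0.00940) = 0.0970

9.70%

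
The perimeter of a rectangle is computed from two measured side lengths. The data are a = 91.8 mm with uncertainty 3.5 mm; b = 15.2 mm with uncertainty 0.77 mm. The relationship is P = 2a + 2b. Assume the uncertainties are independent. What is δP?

Each term contributes (cᵢ δxᵢ)² to (δP)²:
  (2·δa)² = 49.0;  (2·δb)² = 2.37
δP = √(51.4) = 7.17 mm

7.17 mm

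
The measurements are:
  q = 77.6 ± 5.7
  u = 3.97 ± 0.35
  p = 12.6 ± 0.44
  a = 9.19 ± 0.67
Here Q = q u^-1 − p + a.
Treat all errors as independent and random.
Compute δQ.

Let w = q·u^-1 = 19.5. δw/w = √((1·δq/q)² + (-1·δu/u)²) = √(0.00540 + 0.00777) = 0.115, so δw = 2.24.
Q = w − p + a: δQ = √(δw² + δp² + δa²) = √(5.03 + 0.194 + 0.449) = 2.38

2.38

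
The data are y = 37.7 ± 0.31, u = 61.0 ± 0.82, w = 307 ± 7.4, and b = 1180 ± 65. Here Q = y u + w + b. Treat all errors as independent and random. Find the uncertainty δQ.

Let p = y·u = 2300. δp/p = √((1·δy/y)² + (1·δu/u)²) = √(6.76e-05 + 0.000181) = 0.0158, so δp = 36.2.
Q = p + w + b: δQ = √(δp² + δw² + δb²) = √(1310 + 54.8 + 4220) = 74.8

74.8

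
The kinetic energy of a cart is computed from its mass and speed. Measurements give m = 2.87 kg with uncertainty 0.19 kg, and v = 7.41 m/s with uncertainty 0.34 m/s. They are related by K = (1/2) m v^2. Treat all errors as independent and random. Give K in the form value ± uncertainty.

Since K is a product/quotient, work with relative uncertainties:
  (1·δm/m)² = (1×0.0662)² = 0.00438;  (2·δv/v)² = (2×0.0459)² = 0.00842
δK/K = √(0.0128) = 0.113
K = 78.8 J, so δK = 0.113 × 78.8 = 8.92 J.

78.8 ± 8.92 J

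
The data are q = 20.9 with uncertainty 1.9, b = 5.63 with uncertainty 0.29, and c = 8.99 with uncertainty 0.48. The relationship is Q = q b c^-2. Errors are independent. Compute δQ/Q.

0.149

Since Q is a product/quotient, work with relative uncertainties:
  (1·δq/q)² = (1×0.0909)² = 0.00826;  (1·δb/b)² = (1×0.0515)² = 0.00265;  (-2·δc/c)² = (-2×0.0534)² = 0.0114
δQ/Q = √(0.0223) = 0.149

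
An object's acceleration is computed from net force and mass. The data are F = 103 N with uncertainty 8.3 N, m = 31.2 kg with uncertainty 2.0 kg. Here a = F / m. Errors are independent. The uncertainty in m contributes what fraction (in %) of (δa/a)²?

(δa/a)² = (1·δF/F)² + (-1·δm/m)²
  F term: (1×0.0806)² = 0.00649
  m term: (-1×0.0641)² = 0.00411
Total = 0.0106. Share from m = 0.00411/0.0106 = 0.388.

38.8%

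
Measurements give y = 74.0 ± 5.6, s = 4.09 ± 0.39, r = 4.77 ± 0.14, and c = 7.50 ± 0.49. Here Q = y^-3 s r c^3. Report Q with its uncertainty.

0.0203 ± 0.00642

Products/powers → add relative errors in quadrature, weighted by exponent:
  (-3·δy/y)² = (-3×0.0757)² = 0.0515;  (1·δs/s)² = (1×0.0954)² = 0.00909;  (1·δr/r)² = (1×0.0294)² = 0.000861;  (3·δc/c)² = (3×0.0653)² = 0.0384
δQ/Q = √(0.0999) = 0.316
Q = 0.0203, so δQ = 0.316 × 0.0203 = 0.00642.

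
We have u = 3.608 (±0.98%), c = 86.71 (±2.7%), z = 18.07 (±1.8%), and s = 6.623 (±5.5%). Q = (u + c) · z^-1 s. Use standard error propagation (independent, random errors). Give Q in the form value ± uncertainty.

Let w = u + c = 90.32. δw = √(δu² + δc²) = √(0.00125 + 5.48) = 2.34, so δw/w = 0.0259.
Q is then a monomial in w, z, s:
δQ/Q = √((δw/w)² + (-1·δz/z)² + (1·δs/s)²) = √(0.000672 + 0.000324 + 0.00302) = 0.0634
Q = 33.10, so δQ = 0.0634 × 33.10 = 2.10.

33.10 ± 2.10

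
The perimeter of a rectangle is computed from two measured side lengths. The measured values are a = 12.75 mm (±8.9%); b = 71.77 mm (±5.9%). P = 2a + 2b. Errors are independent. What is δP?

8.77 mm

Each term contributes (cᵢ δxᵢ)² to (δP)²:
  (2·δa)² = 5.15;  (2·δb)² = 71.7
δP = √(76.9) = 8.77 mm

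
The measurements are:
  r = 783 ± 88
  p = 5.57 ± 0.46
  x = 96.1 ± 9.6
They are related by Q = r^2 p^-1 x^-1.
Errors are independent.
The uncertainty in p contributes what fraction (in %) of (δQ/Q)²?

(δQ/Q)² = (2·δr/r)² + (-1·δp/p)² + (-1·δx/x)²
  r term: (2×0.112)² = 0.0505
  p term: (-1×0.0826)² = 0.00682
  x term: (-1×0.0999)² = 0.00998
Total = 0.0673. Share from p = 0.00682/0.0673 = 0.101.

10.1%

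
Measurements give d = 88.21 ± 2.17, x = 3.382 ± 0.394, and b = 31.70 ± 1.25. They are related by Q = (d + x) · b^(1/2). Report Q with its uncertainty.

515.7 ± 16.0

Let u = d + x = 91.59. δu = √(δd² + δx²) = √(4.71 + 0.155) = 2.21, so δu/u = 0.0241.
Q is then a monomial in u, b:
δQ/Q = √((δu/u)² + (½·δb/b)²) = √(0.000580 + 0.000389) = 0.0311
Q = 515.7, so δQ = 0.0311 × 515.7 = 16.0.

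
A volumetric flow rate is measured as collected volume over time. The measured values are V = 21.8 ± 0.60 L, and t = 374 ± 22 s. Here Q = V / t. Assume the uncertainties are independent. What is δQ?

0.00379 L/s

For a monomial Q ∝ V, t^-1, fractional errors add in quadrature:
  (1·δV/V)² = (1×0.0275)² = 0.000758;  (-1·δt/t)² = (-1×0.0588)² = 0.00346
δQ/Q = √(0.00422) = 0.0649
Q = 0.0583 L/s, so δQ = 0.0649 × 0.0583 = 0.00379 L/s.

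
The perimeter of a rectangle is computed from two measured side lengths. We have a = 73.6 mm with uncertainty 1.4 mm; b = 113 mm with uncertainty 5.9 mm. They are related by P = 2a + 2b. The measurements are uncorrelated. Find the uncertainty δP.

P is a linear combination, so absolute uncertainties add in quadrature:
  (2·δa)² = 7.84;  (2·δb)² = 139
δP = √(147) = 12.1 mm

12.1 mm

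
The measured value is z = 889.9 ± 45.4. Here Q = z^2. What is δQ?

Since Q is a product/quotient, work with relative uncertainties:
  (2·δz/z)² = (2×0.0510)² = 0.0104
δQ/Q = √(0.0104) = 0.102
Q = 791900, so δQ = 0.102 × 791900 = 80800.

80800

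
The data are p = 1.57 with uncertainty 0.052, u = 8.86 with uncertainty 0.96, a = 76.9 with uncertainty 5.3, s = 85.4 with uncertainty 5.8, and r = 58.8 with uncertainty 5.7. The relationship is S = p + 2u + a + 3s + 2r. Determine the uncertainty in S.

21.6

Absolute uncertainties add in quadrature for a linear combination:
  (δp)² = 0.00270;  (2·δu)² = 3.69;  (δa)² = 28.1;  (3·δs)² = 303;  (2·δr)² = 130
δS = √(464) = 21.6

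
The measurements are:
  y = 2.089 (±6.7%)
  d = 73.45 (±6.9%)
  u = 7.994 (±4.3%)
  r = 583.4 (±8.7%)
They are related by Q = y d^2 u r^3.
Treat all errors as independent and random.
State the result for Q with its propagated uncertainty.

Q is a product of powers, so relative uncertainties combine in quadrature:
  (1·δy/y)² = (1×0.0670)² = 0.00449;  (2·δd/d)² = (2×0.0690)² = 0.0190;  (1·δu/u)² = (1×0.0430)² = 0.00185;  (3·δr/r)² = (3×0.0870)² = 0.0681
δQ/Q = √(0.0935) = 0.306
Q = 1.789e+13, so δQ = 0.306 × 1.789e+13 = 5.47e+12.

(1.789 ± 0.547) × 10^13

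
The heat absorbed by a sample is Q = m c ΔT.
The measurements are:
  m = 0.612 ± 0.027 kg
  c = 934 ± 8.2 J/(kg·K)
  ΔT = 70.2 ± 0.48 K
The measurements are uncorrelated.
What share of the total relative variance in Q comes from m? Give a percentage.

94.0%

(δQ/Q)² = (1·δm/m)² + (1·δc/c)² + (1·δΔT/ΔT)²
  m term: (1×0.0441)² = 0.00195
  c term: (1×0.00878)² = 7.71e-05
  ΔT term: (1×0.00684)² = 4.68e-05
Total = 0.00207. Share from m = 0.00195/0.00207 = 0.940.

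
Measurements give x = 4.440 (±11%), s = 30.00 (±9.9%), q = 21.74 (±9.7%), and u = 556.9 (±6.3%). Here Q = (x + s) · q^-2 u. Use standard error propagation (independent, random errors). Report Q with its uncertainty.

40.58 ± 9.01

Let w = x + s = 34.44. δw = √(δx² + δs²) = √(0.239 + 8.82) = 3.01, so δw/w = 0.0874.
Q is then a monomial in w, q, u:
δQ/Q = √((δw/w)² + (-2·δq/q)² + (1·δu/u)²) = √(0.00764 + 0.0376 + 0.00397) = 0.222
Q = 40.58, so δQ = 0.222 × 40.58 = 9.01.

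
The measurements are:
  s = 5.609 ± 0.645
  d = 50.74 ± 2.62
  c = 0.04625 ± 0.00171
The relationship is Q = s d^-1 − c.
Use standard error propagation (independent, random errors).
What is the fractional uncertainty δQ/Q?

Let p = s·d^-1 = 0.1105. δp/p = √((1·δs/s)² + (-1·δd/d)²) = √(0.0132 + 0.00267) = 0.126, so δp = 0.0139.
Q = p − c: δQ = √(δp² + δc²) = √(0.000194 + 2.92e-06) = 0.0140
Q = 0.06429, so δQ/Q = 0.0140/0.06429 = 0.218.

0.218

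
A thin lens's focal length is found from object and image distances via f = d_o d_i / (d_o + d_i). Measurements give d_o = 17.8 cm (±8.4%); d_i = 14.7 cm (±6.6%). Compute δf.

∂f/∂d_o = (d_i/(d_o+d_i))² = 0.205;  ∂f/∂d_i = (d_o/(d_o+d_i))² = 0.300
δf = √((∂f/∂d_o · δd_o)² + (∂f/∂d_i · δd_i)²) = √(0.0936 + 0.0847) = 0.422 cm

0.422 cm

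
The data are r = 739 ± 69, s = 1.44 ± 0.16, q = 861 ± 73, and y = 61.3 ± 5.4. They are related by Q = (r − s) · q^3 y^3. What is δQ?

4.1e+16

Let u = r − s = 738. δu = √(δr² + δs²) = √(4760 + 0.0256) = 69.0, so δu/u = 0.0936.
Q is then a monomial in u, q, y:
δQ/Q = √((δu/u)² + (3·δq/q)² + (3·δy/y)²) = √(0.00875 + 0.0647 + 0.0698) = 0.379
Q = 1.08e+17, so δQ = 0.379 × 1.08e+17 = 4.1e+16.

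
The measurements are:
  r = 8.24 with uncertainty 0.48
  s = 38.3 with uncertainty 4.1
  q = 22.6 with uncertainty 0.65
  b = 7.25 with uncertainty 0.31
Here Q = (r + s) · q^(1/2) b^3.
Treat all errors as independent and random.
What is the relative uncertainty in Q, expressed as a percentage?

15.7%

Let u = r + s = 46.5. δu = √(δr² + δs²) = √(0.230 + 16.8) = 4.13, so δu/u = 0.0887.
Q is then a monomial in u, q, b:
δQ/Q = √((δu/u)² + (½·δq/q)² + (3·δb/b)²) = √(0.00787 + 0.000207 + 0.0165) = 0.157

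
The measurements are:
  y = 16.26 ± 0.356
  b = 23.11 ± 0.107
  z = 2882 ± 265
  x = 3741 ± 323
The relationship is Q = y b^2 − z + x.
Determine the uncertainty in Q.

Let p = y·b^2 = 8684. δp/p = √((1·δy/y)² + (2·δb/b)²) = √(0.000479 + 8.57e-05) = 0.0238, so δp = 206.
Q = p − z + x: δQ = √(δp² + δz² + δx²) = √(42600 + 70200 + 1.04e+05) = 466

466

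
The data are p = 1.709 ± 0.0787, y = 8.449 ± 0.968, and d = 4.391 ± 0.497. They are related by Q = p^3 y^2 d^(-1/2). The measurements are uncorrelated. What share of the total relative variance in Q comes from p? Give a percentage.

25.5%

(δQ/Q)² = (3·δp/p)² + (2·δy/y)² + (−½·δd/d)²
  p term: (3×0.0461)² = 0.0191
  y term: (2×0.115)² = 0.0525
  d term: (-0.5×0.113)² = 0.00320
Total = 0.0748. Share from p = 0.0191/0.0748 = 0.255.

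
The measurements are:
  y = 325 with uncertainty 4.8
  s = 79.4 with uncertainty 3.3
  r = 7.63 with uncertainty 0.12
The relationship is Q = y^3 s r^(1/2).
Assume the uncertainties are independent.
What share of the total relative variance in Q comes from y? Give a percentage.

52.3%

(δQ/Q)² = (3·δy/y)² + (1·δs/s)² + (½·δr/r)²
  y term: (3×0.0148)² = 0.00196
  s term: (1×0.0416)² = 0.00173
  r term: (0.5×0.0157)² = 6.18e-05
Total = 0.00375. Share from y = 0.00196/0.00375 = 0.523.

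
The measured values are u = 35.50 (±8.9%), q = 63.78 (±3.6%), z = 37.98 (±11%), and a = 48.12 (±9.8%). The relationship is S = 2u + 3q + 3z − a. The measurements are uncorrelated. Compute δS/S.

Sums and differences: (δS)² = Σ (cᵢ δxᵢ)².
  (2·δu)² = 39.9;  (3·δq)² = 47.4;  (3·δz)² = 157;  (δa)² = 22.2
δS = √(267) = 16.3
S = 328.2, so δS/S = 16.3/328.2 = 0.0498.

0.0498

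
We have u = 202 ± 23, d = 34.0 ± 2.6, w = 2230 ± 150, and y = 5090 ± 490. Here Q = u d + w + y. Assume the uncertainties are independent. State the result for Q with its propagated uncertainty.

14200 ± 1070

Let p = u·d = 6870. δp/p = √((1·δu/u)² + (1·δd/d)²) = √(0.0130 + 0.00585) = 0.137, so δp = 942.
Q = p + w + y: δQ = √(δp² + δw² + δy²) = √(8.87e+05 + 22500 + 2.4e+05) = 1070
Q = 14200.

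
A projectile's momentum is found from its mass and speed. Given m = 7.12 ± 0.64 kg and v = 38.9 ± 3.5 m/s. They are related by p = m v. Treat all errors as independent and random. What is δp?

Since p is a product/quotient, work with relative uncertainties:
  (1·δm/m)² = (1×0.0899)² = 0.00808;  (1·δv/v)² = (1×0.0900)² = 0.00810
δp/p = √(0.0162) = 0.127
p = 277 kg·m/s, so δp = 0.127 × 277 = 35.2 kg·m/s.

35.2 kg·m/s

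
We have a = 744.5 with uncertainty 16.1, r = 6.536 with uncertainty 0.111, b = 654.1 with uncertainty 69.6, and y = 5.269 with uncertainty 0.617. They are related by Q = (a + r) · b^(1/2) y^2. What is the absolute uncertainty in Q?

Let u = a + r = 751.0. δu = √(δa² + δr²) = √(259 + 0.0123) = 16.1, so δu/u = 0.0214.
Q is then a monomial in u, b, y:
δQ/Q = √((δu/u)² + (½·δb/b)² + (2·δy/y)²) = √(0.000460 + 0.00283 + 0.0548) = 0.241
Q = 533300, so δQ = 0.241 × 533300 = 1.29e+05.

1.29e+05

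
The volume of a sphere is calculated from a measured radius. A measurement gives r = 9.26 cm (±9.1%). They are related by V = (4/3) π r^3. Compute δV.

V ∝ r^3, so δV/V = |3| · δr/r = 3 × 0.0910 = 0.273.
V = 3330 cm^3, so δV = 0.273 × 3330 = 908 cm^3.

908 cm^3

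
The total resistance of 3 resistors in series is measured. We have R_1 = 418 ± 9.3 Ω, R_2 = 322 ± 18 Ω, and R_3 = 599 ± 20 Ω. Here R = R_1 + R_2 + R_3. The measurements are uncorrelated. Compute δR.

Each term contributes (cᵢ δxᵢ)² to (δR)²:
  (δR_1)² = 86.5;  (δR_2)² = 324;  (δR_3)² = 400
δR = √(810) = 28.5 Ω

28.5 Ω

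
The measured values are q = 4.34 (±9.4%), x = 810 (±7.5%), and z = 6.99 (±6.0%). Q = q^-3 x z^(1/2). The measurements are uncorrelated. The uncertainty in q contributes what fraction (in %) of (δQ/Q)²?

92.4%

(δQ/Q)² = (-3·δq/q)² + (1·δx/x)² + (½·δz/z)²
  q term: (-3×0.0940)² = 0.0795
  x term: (1×0.0750)² = 0.00562
  z term: (0.5×0.0600)² = 0.000900
Total = 0.0860. Share from q = 0.0795/0.0860 = 0.924.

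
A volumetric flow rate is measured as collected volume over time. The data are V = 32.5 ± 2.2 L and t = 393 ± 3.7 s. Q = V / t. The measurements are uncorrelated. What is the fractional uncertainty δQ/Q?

Products/powers → add relative errors in quadrature, weighted by exponent:
  (1·δV/V)² = (1×0.0677)² = 0.00458;  (-1·δt/t)² = (-1×0.00941)² = 8.86e-05
δQ/Q = √(0.00467) = 0.0683

0.0683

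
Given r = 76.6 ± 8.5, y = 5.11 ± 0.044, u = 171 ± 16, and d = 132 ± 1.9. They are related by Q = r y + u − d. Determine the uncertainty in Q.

Let p = r·y = 391. δp/p = √((1·δr/r)² + (1·δy/y)²) = √(0.0123 + 7.41e-05) = 0.111, so δp = 43.6.
Q = p + u − d: δQ = √(δp² + δu² + δd²) = √(1900 + 256 + 3.61) = 46.4

46.4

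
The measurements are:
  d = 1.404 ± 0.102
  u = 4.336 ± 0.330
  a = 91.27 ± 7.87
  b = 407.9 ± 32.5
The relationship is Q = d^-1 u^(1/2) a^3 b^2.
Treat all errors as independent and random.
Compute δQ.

Relative error in a monomial: (δQ/Q)² = Σ (nᵢ · δxᵢ/xᵢ)².
  (-1·δd/d)² = (-1×0.0726)² = 0.00528;  (½·δu/u)² = (0.5×0.0761)² = 0.00145;  (3·δa/a)² = (3×0.0862)² = 0.0669;  (2·δb/b)² = (2×0.0797)² = 0.0254
δQ/Q = √(0.0990) = 0.315
Q = 1.876e+11, so δQ = 0.315 × 1.876e+11 = 5.9e+10.

5.9e+10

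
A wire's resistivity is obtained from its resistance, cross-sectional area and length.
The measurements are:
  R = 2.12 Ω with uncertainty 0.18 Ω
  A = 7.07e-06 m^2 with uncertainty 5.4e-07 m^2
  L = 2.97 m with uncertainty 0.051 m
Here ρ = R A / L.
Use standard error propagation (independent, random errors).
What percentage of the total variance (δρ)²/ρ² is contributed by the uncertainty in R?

(δρ/ρ)² = (1·δR/R)² + (1·δA/A)² + (-1·δL/L)²
  R term: (1×0.0849)² = 0.00721
  A term: (1×0.0764)² = 0.00583
  L term: (-1×0.0172)² = 0.000295
Total = 0.0133. Share from R = 0.00721/0.0133 = 0.540.

54.0%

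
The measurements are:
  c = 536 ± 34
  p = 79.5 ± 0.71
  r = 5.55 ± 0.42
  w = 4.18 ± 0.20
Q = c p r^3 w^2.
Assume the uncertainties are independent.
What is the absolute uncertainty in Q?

Relative error in a monomial: (δQ/Q)² = Σ (nᵢ · δxᵢ/xᵢ)².
  (1·δc/c)² = (1×0.0634)² = 0.00402;  (1·δp/p)² = (1×0.00893)² = 7.98e-05;  (3·δr/r)² = (3×0.0757)² = 0.0515;  (2·δw/w)² = (2×0.0478)² = 0.00916
δQ/Q = √(0.0648) = 0.255
Q = 1.27e+08, so δQ = 0.255 × 1.27e+08 = 3.24e+07.

3.24e+07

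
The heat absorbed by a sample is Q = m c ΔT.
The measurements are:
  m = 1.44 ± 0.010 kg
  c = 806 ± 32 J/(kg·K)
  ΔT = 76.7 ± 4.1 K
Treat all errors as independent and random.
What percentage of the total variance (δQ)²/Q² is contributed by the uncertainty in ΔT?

63.8%

(δQ/Q)² = (1·δm/m)² + (1·δc/c)² + (1·δΔT/ΔT)²
  m term: (1×0.00694)² = 4.82e-05
  c term: (1×0.0397)² = 0.00158
  ΔT term: (1×0.0535)² = 0.00286
Total = 0.00448. Share from ΔT = 0.00286/0.00448 = 0.638.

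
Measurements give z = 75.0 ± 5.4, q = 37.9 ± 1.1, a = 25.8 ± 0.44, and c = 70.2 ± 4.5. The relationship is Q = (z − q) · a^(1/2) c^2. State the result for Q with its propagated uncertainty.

(9.29 ± 1.82) × 10^5

Let u = z − q = 37.1. δu = √(δz² + δq²) = √(29.2 + 1.21) = 5.51, so δu/u = 0.149.
Q is then a monomial in u, a, c:
δQ/Q = √((δu/u)² + (½·δa/a)² + (2·δc/c)²) = √(0.0221 + 7.27e-05 + 0.0164) = 0.196
Q = 9.29e+05, so δQ = 0.196 × 9.29e+05 = 1.82e+05.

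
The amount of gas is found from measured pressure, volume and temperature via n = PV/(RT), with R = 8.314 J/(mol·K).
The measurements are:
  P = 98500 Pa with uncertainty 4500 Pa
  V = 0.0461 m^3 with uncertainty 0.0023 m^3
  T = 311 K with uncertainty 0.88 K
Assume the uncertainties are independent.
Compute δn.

For a monomial n ∝ P, V, T^-1, fractional errors add in quadrature:
  (1·δP/P)² = (1×0.0457)² = 0.00209;  (1·δV/V)² = (1×0.0499)² = 0.00249;  (-1·δT/T)² = (-1×0.00283)² = 8.01e-06
δn/n = √(0.00458) = 0.0677
n = 1.76 mol, so δn = 0.0677 × 1.76 = 0.119 mol.

0.119 mol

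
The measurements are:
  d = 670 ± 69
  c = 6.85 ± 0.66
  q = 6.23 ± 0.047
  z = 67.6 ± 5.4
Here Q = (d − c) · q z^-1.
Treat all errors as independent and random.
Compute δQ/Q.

0.131

Let u = d − c = 663. δu = √(δd² + δc²) = √(4760 + 0.436) = 69.0, so δu/u = 0.104.
Q is then a monomial in u, q, z:
δQ/Q = √((δu/u)² + (1·δq/q)² + (-1·δz/z)²) = √(0.0108 + 5.69e-05 + 0.00638) = 0.131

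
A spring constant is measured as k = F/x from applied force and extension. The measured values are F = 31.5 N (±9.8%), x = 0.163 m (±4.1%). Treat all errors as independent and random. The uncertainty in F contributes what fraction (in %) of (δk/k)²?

(δk/k)² = (1·δF/F)² + (-1·δx/x)²
  F term: (1×0.0980)² = 0.00960
  x term: (-1×0.0410)² = 0.00168
Total = 0.0113. Share from F = 0.00960/0.0113 = 0.851.

85.1%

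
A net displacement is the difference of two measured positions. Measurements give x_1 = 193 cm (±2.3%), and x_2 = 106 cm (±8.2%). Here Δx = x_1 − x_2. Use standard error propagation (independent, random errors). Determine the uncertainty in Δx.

9.76 cm

Sums and differences: (δΔx)² = Σ (cᵢ δxᵢ)².
  (δx_1)² = 19.7;  (δx_2)² = 75.6
δΔx = √(95.3) = 9.76 cm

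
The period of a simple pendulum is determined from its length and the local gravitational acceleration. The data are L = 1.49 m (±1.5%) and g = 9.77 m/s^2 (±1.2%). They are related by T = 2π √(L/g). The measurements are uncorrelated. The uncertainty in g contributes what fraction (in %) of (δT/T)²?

39.0%

(δT/T)² = (½·δL/L)² + (−½·δg/g)²
  L term: (0.5×0.0150)² = 5.62e-05
  g term: (-0.5×0.0120)² = 3.6e-05
Total = 9.22e-05. Share from g = 3.6e-05/9.22e-05 = 0.390.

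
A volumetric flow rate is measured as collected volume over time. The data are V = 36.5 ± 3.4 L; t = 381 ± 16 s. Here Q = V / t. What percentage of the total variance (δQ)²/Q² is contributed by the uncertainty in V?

(δQ/Q)² = (1·δV/V)² + (-1·δt/t)²
  V term: (1×0.0932)² = 0.00868
  t term: (-1×0.0420)² = 0.00176
Total = 0.0104. Share from V = 0.00868/0.0104 = 0.831.

83.1%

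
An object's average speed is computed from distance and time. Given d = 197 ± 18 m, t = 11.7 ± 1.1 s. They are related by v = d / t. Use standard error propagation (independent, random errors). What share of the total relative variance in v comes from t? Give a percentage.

(δv/v)² = (1·δd/d)² + (-1·δt/t)²
  d term: (1×0.0914)² = 0.00835
  t term: (-1×0.0940)² = 0.00884
Total = 0.0172. Share from t = 0.00884/0.0172 = 0.514.

51.4%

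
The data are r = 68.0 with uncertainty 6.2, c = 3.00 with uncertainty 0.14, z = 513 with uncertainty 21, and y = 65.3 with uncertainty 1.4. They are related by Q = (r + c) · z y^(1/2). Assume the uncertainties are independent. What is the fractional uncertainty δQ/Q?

0.0971

Let u = r + c = 71.0. δu = √(δr² + δc²) = √(38.4 + 0.0196) = 6.20, so δu/u = 0.0873.
Q is then a monomial in u, z, y:
δQ/Q = √((δu/u)² + (1·δz/z)² + (½·δy/y)²) = √(0.00763 + 0.00168 + 0.000115) = 0.0971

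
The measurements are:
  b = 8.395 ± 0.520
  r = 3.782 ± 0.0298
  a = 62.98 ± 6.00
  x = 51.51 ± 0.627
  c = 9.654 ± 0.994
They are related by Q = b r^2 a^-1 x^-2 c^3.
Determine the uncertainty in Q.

0.214

Since Q is a product/quotient, work with relative uncertainties:
  (1·δb/b)² = (1×0.0619)² = 0.00384;  (2·δr/r)² = (2×0.00788)² = 0.000248;  (-1·δa/a)² = (-1×0.0953)² = 0.00908;  (-2·δx/x)² = (-2×0.0122)² = 0.000593;  (3·δc/c)² = (3×0.103)² = 0.0954
δQ/Q = √(0.109) = 0.330
Q = 0.6465, so δQ = 0.330 × 0.6465 = 0.214.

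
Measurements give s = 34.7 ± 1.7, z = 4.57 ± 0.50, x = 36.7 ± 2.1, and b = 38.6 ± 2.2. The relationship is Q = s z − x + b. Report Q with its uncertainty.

160 ± 19.3

Let p = s·z = 159. δp/p = √((1·δs/s)² + (1·δz/z)²) = √(0.00240 + 0.0120) = 0.120, so δp = 19.0.
Q = p − x + b: δQ = √(δp² + δx² + δb²) = √(361 + 4.41 + 4.84) = 19.3
Q = 160.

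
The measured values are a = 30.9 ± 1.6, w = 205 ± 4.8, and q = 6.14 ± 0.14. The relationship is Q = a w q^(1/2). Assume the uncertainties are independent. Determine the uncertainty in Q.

Each factor contributes (exponent × relative error)² to (δQ/Q)²:
  (1·δa/a)² = (1×0.0518)² = 0.00268;  (1·δw/w)² = (1×0.0234)² = 0.000548;  (½·δq/q)² = (0.5×0.0228)² = 0.000130
δQ/Q = √(0.00336) = 0.0580
Q = 15700, so δQ = 0.0580 × 15700 = 910.

910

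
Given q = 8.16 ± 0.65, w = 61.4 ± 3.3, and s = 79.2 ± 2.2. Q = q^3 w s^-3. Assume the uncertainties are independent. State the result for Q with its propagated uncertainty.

0.0672 ± 0.0174

Relative error in a monomial: (δQ/Q)² = Σ (nᵢ · δxᵢ/xᵢ)².
  (3·δq/q)² = (3×0.0797)² = 0.0571;  (1·δw/w)² = (1×0.0537)² = 0.00289;  (-3·δs/s)² = (-3×0.0278)² = 0.00694
δQ/Q = √(0.0669) = 0.259
Q = 0.0672, so δQ = 0.259 × 0.0672 = 0.0174.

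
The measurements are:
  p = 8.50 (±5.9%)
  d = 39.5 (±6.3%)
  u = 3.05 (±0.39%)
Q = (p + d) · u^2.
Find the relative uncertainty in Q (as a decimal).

Let w = p + d = 48.0. δw = √(δp² + δd²) = √(0.252 + 6.19) = 2.54, so δw/w = 0.0529.
Q is then a monomial in w, u:
δQ/Q = √((δw/w)² + (2·δu/u)²) = √(0.00280 + 6.08e-05) = 0.0535

0.0535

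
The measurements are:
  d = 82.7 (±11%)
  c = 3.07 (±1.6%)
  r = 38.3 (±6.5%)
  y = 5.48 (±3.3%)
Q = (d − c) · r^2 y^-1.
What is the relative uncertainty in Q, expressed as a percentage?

Let u = d − c = 79.6. δu = √(δd² + δc²) = √(82.8 + 0.00241) = 9.10, so δu/u = 0.114.
Q is then a monomial in u, r, y:
δQ/Q = √((δu/u)² + (2·δr/r)² + (-1·δy/y)²) = √(0.0131 + 0.0169 + 0.00109) = 0.176

17.6%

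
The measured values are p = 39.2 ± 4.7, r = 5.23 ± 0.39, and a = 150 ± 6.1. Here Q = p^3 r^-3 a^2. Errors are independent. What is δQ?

4.09e+06

Since Q is a product/quotient, work with relative uncertainties:
  (3·δp/p)² = (3×0.120)² = 0.129;  (-3·δr/r)² = (-3×0.0746)² = 0.0500;  (2·δa/a)² = (2×0.0407)² = 0.00662
δQ/Q = √(0.186) = 0.431
Q = 9.47e+06, so δQ = 0.431 × 9.47e+06 = 4.09e+06.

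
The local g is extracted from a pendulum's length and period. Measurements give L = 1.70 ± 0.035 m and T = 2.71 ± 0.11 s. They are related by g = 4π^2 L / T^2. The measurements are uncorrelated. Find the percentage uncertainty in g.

Each factor contributes (exponent × relative error)² to (δg/g)²:
  (1·δL/L)² = (1×0.0206)² = 0.000424;  (-2·δT/T)² = (-2×0.0406)² = 0.00659
δg/g = √(0.00701) = 0.0838

8.38%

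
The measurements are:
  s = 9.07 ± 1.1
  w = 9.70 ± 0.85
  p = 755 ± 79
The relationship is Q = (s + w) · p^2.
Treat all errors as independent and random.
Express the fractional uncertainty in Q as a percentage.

22.2%

Let u = s + w = 18.8. δu = √(δs² + δw²) = √(1.21 + 0.722) = 1.39, so δu/u = 0.0741.
Q is then a monomial in u, p:
δQ/Q = √((δu/u)² + (2·δp/p)²) = √(0.00549 + 0.0438) = 0.222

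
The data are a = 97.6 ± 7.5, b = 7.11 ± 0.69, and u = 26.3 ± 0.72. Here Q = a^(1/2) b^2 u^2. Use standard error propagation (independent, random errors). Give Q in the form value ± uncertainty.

Products/powers → add relative errors in quadrature, weighted by exponent:
  (½·δa/a)² = (0.5×0.0768)² = 0.00148;  (2·δb/b)² = (2×0.0970)² = 0.0377;  (2·δu/u)² = (2×0.0274)² = 0.00300
δQ/Q = √(0.0421) = 0.205
Q = 3.45e+05, so δQ = 0.205 × 3.45e+05 = 70900.

(3.45 ± 0.709) × 10^5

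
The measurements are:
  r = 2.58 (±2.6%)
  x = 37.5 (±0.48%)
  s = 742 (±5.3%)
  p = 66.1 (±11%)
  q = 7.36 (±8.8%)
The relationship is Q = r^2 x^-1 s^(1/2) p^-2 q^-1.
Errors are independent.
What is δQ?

Each factor contributes (exponent × relative error)² to (δQ/Q)²:
  (2·δr/r)² = (2×0.0260)² = 0.00270;  (-1·δx/x)² = (-1×0.00480)² = 2.3e-05;  (½·δs/s)² = (0.5×0.0530)² = 0.000702;  (-2·δp/p)² = (-2×0.110)² = 0.0484;  (-1·δq/q)² = (-1×0.0880)² = 0.00774
δQ/Q = √(0.0596) = 0.244
Q = 0.000150, so δQ = 0.244 × 0.000150 = 3.67e-05.

3.67e-05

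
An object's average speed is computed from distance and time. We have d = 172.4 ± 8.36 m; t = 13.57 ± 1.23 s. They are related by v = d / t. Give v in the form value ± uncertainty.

12.70 ± 1.31 m/s

Relative error in a monomial: (δv/v)² = Σ (nᵢ · δxᵢ/xᵢ)².
  (1·δd/d)² = (1×0.0485)² = 0.00235;  (-1·δt/t)² = (-1×0.0906)² = 0.00822
δv/v = √(0.0106) = 0.103
v = 12.70 m/s, so δv = 0.103 × 12.70 = 1.31 m/s.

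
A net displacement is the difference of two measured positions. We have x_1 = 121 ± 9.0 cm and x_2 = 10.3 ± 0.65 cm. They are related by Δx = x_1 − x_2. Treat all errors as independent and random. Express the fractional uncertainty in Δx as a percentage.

For a sum/difference, combine absolute errors in quadrature:
  (δx_1)² = 81.0;  (δx_2)² = 0.423
δΔx = √(81.4) = 9.02 cm
Δx = 111 cm, so δΔx/Δx = 9.02/111 = 0.0815.

8.15%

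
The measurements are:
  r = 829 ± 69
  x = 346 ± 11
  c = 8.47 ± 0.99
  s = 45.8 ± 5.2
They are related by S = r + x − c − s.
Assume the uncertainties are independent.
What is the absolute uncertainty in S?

70.1

Absolute uncertainties add in quadrature for a linear combination:
  (δr)² = 4760;  (δx)² = 121;  (δc)² = 0.980;  (δs)² = 27.0
δS = √(4910) = 70.1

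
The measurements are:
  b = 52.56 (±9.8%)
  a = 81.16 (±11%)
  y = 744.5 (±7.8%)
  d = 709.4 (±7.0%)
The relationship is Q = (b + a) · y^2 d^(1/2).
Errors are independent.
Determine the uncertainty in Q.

Let u = b + a = 133.7. δu = √(δb² + δa²) = √(26.5 + 79.7) = 10.3, so δu/u = 0.0771.
Q is then a monomial in u, y, d:
δQ/Q = √((δu/u)² + (2·δy/y)² + (½·δd/d)²) = √(0.00594 + 0.0243 + 0.00123) = 0.177
Q = 1.974e+09, so δQ = 0.177 × 1.974e+09 = 3.5e+08.

3.5e+08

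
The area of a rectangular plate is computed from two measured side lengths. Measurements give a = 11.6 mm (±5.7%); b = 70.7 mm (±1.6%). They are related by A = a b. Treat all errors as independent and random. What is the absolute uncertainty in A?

48.6 mm^2

For a monomial A ∝ a, b, fractional errors add in quadrature:
  (1·δa/a)² = (1×0.0570)² = 0.00325;  (1·δb/b)² = (1×0.0160)² = 0.000256
δA/A = √(0.00351) = 0.0592
A = 820 mm^2, so δA = 0.0592 × 820 = 48.6 mm^2.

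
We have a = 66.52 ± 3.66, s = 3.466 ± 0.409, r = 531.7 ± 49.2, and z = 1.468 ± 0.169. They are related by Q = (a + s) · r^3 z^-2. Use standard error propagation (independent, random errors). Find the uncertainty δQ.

1.78e+09

Let u = a + s = 69.99. δu = √(δa² + δs²) = √(13.4 + 0.167) = 3.68, so δu/u = 0.0526.
Q is then a monomial in u, r, z:
δQ/Q = √((δu/u)² + (3·δr/r)² + (-2·δz/z)²) = √(0.00277 + 0.0771 + 0.0530) = 0.364
Q = 4.882e+09, so δQ = 0.364 × 4.882e+09 = 1.78e+09.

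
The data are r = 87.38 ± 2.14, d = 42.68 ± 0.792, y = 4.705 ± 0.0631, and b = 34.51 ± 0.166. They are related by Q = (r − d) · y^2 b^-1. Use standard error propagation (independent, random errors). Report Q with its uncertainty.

28.67 ± 1.66

Let u = r − d = 44.70. δu = √(δr² + δd²) = √(4.58 + 0.627) = 2.28, so δu/u = 0.0510.
Q is then a monomial in u, y, b:
δQ/Q = √((δu/u)² + (2·δy/y)² + (-1·δb/b)²) = √(0.00261 + 0.000719 + 2.31e-05) = 0.0579
Q = 28.67, so δQ = 0.0579 × 28.67 = 1.66.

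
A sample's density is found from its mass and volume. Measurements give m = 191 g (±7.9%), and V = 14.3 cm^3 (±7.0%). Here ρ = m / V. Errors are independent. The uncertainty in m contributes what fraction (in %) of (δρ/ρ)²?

56.0%

(δρ/ρ)² = (1·δm/m)² + (-1·δV/V)²
  m term: (1×0.0790)² = 0.00624
  V term: (-1×0.0700)² = 0.00490
Total = 0.0111. Share from m = 0.00624/0.0111 = 0.560.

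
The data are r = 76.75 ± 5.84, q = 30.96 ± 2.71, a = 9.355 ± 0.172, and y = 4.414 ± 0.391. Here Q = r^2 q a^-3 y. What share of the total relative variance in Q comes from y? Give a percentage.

(δQ/Q)² = (2·δr/r)² + (1·δq/q)² + (-3·δa/a)² + (1·δy/y)²
  r term: (2×0.0761)² = 0.0232
  q term: (1×0.0875)² = 0.00766
  a term: (-3×0.0184)² = 0.00304
  y term: (1×0.0886)² = 0.00785
Total = 0.0417. Share from y = 0.00785/0.0417 = 0.188.

18.8%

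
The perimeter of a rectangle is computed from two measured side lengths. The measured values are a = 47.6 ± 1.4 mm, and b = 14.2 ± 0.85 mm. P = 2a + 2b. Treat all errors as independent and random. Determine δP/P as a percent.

Absolute uncertainties add in quadrature for a linear combination:
  (2·δa)² = 7.84;  (2·δb)² = 2.89
δP = √(10.7) = 3.28 mm
P = 124 mm, so δP/P = 3.28/124 = 0.0265.

2.65%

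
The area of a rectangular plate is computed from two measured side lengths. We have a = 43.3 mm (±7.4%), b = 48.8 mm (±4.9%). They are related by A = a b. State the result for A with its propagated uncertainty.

2110 ± 188 mm^2

Since A is a product/quotient, work with relative uncertainties:
  (1·δa/a)² = (1×0.0740)² = 0.00548;  (1·δb/b)² = (1×0.0490)² = 0.00240
δA/A = √(0.00788) = 0.0888
A = 2110 mm^2, so δA = 0.0888 × 2110 = 188 mm^2.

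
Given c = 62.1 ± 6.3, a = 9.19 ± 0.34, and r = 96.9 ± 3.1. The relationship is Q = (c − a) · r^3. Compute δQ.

Let u = c − a = 52.9. δu = √(δc² + δa²) = √(39.7 + 0.116) = 6.31, so δu/u = 0.119.
Q is then a monomial in u, r:
δQ/Q = √((δu/u)² + (3·δr/r)²) = √(0.0142 + 0.00921) = 0.153
Q = 4.81e+07, so δQ = 0.153 × 4.81e+07 = 7.37e+06.

7.37e+06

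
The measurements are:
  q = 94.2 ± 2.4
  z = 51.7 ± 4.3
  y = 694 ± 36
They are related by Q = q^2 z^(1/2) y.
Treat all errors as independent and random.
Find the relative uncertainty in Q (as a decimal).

0.0838

Products/powers → add relative errors in quadrature, weighted by exponent:
  (2·δq/q)² = (2×0.0255)² = 0.00260;  (½·δz/z)² = (0.5×0.0832)² = 0.00173;  (1·δy/y)² = (1×0.0519)² = 0.00269
δQ/Q = √(0.00702) = 0.0838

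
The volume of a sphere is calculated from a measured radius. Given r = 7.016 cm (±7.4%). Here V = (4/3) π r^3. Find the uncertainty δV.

321 cm^3

Products/powers → add relative errors in quadrature, weighted by exponent:
  (3·δr/r)² = (3×0.0740)² = 0.0493
δV/V = √(0.0493) = 0.222
V = 1447 cm^3, so δV = 0.222 × 1447 = 321 cm^3.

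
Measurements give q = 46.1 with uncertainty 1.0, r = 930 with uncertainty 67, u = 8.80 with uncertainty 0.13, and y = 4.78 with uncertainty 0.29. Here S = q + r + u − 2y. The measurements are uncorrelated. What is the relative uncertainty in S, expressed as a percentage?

6.87%

Each term contributes (cᵢ δxᵢ)² to (δS)²:
  (δq)² = 1.00;  (δr)² = 4490;  (δu)² = 0.0169;  (2·δy)² = 0.336
δS = √(4490) = 67.0
S = 975, so δS/S = 67.0/975 = 0.0687.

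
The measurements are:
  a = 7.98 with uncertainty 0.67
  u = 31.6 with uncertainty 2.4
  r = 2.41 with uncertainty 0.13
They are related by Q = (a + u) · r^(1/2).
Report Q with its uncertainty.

61.4 ± 4.21

Let w = a + u = 39.6. δw = √(δa² + δu²) = √(0.449 + 5.76) = 2.49, so δw/w = 0.0630.
Q is then a monomial in w, r:
δQ/Q = √((δw/w)² + (½·δr/r)²) = √(0.00396 + 0.000727) = 0.0685
Q = 61.4, so δQ = 0.0685 × 61.4 = 4.21.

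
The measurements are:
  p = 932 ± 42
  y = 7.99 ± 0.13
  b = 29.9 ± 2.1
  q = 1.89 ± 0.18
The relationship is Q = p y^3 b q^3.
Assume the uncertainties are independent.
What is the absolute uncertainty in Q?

2.89e+07

Products/powers → add relative errors in quadrature, weighted by exponent:
  (1·δp/p)² = (1×0.0451)² = 0.00203;  (3·δy/y)² = (3×0.0163)² = 0.00238;  (1·δb/b)² = (1×0.0702)² = 0.00493;  (3·δq/q)² = (3×0.0952)² = 0.0816
δQ/Q = √(0.0910) = 0.302
Q = 9.6e+07, so δQ = 0.302 × 9.6e+07 = 2.89e+07.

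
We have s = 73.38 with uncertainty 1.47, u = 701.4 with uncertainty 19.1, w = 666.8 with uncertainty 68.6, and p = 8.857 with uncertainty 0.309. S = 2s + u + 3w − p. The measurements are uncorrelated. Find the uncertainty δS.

207

Sums and differences: (δS)² = Σ (cᵢ δxᵢ)².
  (2·δs)² = 8.64;  (δu)² = 365;  (3·δw)² = 42400;  (δp)² = 0.0955
δS = √(42700) = 207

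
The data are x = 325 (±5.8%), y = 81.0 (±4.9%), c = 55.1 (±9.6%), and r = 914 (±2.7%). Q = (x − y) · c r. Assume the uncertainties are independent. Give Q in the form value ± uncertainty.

(1.23 ± 0.156) × 10^7

Let u = x − y = 244. δu = √(δx² + δy²) = √(355 + 15.8) = 19.3, so δu/u = 0.0789.
Q is then a monomial in u, c, r:
δQ/Q = √((δu/u)² + (1·δc/c)² + (1·δr/r)²) = √(0.00623 + 0.00922 + 0.000729) = 0.127
Q = 1.23e+07, so δQ = 0.127 × 1.23e+07 = 1.56e+06.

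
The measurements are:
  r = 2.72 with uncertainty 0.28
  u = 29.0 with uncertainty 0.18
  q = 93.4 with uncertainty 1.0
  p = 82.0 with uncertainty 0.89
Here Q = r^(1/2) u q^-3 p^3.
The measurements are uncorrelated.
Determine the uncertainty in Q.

2.24

Q is a product of powers, so relative uncertainties combine in quadrature:
  (½·δr/r)² = (0.5×0.103)² = 0.00265;  (1·δu/u)² = (1×0.00621)² = 3.85e-05;  (-3·δq/q)² = (-3×0.0107)² = 0.00103;  (3·δp/p)² = (3×0.0109)² = 0.00106
δQ/Q = √(0.00478) = 0.0691
Q = 32.4, so δQ = 0.0691 × 32.4 = 2.24.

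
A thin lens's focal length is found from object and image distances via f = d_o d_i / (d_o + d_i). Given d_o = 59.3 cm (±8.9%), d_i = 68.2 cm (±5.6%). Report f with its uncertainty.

∂f/∂d_o = (d_i/(d_o+d_i))² = 0.286;  ∂f/∂d_i = (d_o/(d_o+d_i))² = 0.216
δf = √((∂f/∂d_o · δd_o)² + (∂f/∂d_i · δd_i)²) = √(2.28 + 0.683) = 1.72 cm
f = 31.7 cm.

31.7 ± 1.72 cm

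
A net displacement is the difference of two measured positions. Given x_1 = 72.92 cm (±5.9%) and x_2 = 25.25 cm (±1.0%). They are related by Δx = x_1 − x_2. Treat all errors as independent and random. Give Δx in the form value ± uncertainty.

47.67 ± 4.31 cm

Each term contributes (cᵢ δxᵢ)² to (δΔx)²:
  (δx_1)² = 18.5;  (δx_2)² = 0.0638
δΔx = √(18.6) = 4.31 cm
Δx = 47.67 cm.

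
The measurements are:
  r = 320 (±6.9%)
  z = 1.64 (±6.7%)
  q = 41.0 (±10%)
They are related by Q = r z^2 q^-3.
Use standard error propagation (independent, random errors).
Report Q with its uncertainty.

Since Q is a product/quotient, work with relative uncertainties:
  (1·δr/r)² = (1×0.0690)² = 0.00476;  (2·δz/z)² = (2×0.0670)² = 0.0180;  (-3·δq/q)² = (-3×0.100)² = 0.0900
δQ/Q = √(0.113) = 0.336
Q = 0.0125, so δQ = 0.336 × 0.0125 = 0.00419.

0.0125 ± 0.00419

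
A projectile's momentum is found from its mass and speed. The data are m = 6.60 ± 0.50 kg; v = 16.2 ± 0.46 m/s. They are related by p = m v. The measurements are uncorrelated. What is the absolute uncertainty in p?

For a monomial p ∝ m, v, fractional errors add in quadrature:
  (1·δm/m)² = (1×0.0758)² = 0.00574;  (1·δv/v)² = (1×0.0284)² = 0.000806
δp/p = √(0.00655) = 0.0809
p = 107 kg·m/s, so δp = 0.0809 × 107 = 8.65 kg·m/s.

8.65 kg·m/s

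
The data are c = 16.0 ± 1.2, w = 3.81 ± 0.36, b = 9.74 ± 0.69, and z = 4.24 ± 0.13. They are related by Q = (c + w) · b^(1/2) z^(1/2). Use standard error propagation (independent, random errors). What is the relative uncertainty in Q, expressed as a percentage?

7.41%

Let u = c + w = 19.8. δu = √(δc² + δw²) = √(1.44 + 0.130) = 1.25, so δu/u = 0.0632.
Q is then a monomial in u, b, z:
δQ/Q = √((δu/u)² + (½·δb/b)² + (½·δz/z)²) = √(0.00400 + 0.00125 + 0.000235) = 0.0741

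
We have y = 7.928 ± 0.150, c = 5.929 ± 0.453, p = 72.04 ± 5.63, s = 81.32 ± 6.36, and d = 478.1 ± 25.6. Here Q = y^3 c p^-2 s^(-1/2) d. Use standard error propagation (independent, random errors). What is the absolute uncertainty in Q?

For a monomial Q ∝ y^3, c, p^-2, s^(-1/2), d, fractional errors add in quadrature:
  (3·δy/y)² = (3×0.0189)² = 0.00322;  (1·δc/c)² = (1×0.0764)² = 0.00584;  (-2·δp/p)² = (-2×0.0782)² = 0.0244;  (−½·δs/s)² = (-0.5×0.0782)² = 0.00153;  (1·δd/d)² = (1×0.0535)² = 0.00287
δQ/Q = √(0.0379) = 0.195
Q = 30.18, so δQ = 0.195 × 30.18 = 5.87.

5.87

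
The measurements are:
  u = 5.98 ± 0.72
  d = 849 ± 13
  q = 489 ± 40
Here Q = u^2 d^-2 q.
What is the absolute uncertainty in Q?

Relative error in a monomial: (δQ/Q)² = Σ (nᵢ · δxᵢ/xᵢ)².
  (2·δu/u)² = (2×0.120)² = 0.0580;  (-2·δd/d)² = (-2×0.0153)² = 0.000938;  (1·δq/q)² = (1×0.0818)² = 0.00669
δQ/Q = √(0.0656) = 0.256
Q = 0.0243, so δQ = 0.256 × 0.0243 = 0.00621.

0.00621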